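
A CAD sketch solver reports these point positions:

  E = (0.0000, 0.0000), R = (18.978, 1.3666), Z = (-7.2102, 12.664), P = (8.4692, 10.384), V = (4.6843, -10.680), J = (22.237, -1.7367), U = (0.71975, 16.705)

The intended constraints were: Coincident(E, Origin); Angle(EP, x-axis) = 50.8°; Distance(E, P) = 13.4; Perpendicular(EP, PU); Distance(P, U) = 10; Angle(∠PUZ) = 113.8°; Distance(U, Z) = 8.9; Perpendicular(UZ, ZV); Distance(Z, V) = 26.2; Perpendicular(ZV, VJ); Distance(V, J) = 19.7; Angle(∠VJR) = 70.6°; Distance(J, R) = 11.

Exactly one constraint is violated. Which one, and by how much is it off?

Distance(J, R) = 11 — off by 6.50.

E = (0.00, 0.00) ✓; EP at 50.80° ✓; |EP| = 13.40 ✓; ∠(EP, PU) = 90.00° ✓; |PU| = 10.00 ✓; ∠PUZ = 113.8° ✓; |UZ| = 8.900 ✓; ∠(UZ, ZV) = 90.00° ✓; |ZV| = 26.20 ✓; ∠(ZV, VJ) = 90.00° ✓; |VJ| = 19.70 ✓; ∠VJR = 70.60° ✓; |JR| = 4.500 ✗.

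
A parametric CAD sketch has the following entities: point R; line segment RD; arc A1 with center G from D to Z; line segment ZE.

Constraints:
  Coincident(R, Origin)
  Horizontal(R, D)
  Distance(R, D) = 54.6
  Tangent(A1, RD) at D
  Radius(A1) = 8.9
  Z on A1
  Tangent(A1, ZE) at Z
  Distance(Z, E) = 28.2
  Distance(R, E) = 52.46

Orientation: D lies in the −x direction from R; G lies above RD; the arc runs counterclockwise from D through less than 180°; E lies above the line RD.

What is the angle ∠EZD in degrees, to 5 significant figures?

141.47°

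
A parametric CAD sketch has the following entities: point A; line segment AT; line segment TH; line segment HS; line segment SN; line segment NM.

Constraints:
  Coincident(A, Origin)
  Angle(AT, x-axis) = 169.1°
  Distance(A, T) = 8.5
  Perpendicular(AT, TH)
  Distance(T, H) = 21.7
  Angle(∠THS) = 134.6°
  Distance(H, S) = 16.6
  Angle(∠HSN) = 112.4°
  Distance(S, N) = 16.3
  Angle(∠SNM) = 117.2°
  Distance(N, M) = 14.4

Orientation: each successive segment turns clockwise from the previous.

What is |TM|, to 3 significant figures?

30.6

∠HSN = 112.4° gives SN at -33.9° from the x-axis; with |SN| = 16.3, N = (23.1, 23.0). ∠SNM = 117.2° gives NM at -96.7° from the x-axis; with |NM| = 14.4, M = (21.4, 8.73). Then |TM| = |M − T| = 30.6.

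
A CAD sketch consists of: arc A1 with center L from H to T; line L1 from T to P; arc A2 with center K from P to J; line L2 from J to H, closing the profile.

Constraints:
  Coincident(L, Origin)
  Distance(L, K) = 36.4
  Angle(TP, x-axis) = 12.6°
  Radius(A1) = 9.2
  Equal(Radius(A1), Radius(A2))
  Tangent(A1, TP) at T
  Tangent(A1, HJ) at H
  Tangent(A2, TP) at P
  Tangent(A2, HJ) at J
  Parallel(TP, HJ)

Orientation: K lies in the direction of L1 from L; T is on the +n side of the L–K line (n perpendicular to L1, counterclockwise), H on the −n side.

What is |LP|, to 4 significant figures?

37.54

Tangency of A1 to both parallel lines with radius 9.2 puts T and H at L ± 9.2·n: T = (-2.007, 8.978), H = (2.007, -8.978). Equal radii place P and J the same way about K: P = K + 9.2·n = (33.52, 16.92), J = K − 9.2·n = (37.53, -1.038). Then |LP| = |P − L| = 37.54.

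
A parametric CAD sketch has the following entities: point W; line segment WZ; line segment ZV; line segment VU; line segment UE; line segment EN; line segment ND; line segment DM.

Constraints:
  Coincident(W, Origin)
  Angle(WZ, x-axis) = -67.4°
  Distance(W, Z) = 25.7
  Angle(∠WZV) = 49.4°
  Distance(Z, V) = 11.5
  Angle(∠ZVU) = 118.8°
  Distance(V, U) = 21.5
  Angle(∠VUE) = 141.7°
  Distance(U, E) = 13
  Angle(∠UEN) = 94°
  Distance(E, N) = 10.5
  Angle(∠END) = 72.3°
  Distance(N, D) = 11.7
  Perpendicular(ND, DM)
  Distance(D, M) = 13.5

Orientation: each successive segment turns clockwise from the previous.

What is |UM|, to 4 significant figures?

7.761

W is at the origin; WZ runs at -67.4° with length 25.7, so Z = (9.876, -23.73). ∠WZV = 49.4° gives ZV at 162.0° from the x-axis; with |ZV| = 11.5, V = (-1.061, -20.17). ∠ZVU = 118.8° gives VU at 100.8° from the x-axis; with |VU| = 21.5, U = (-5.089, 0.9464). ∠VUE = 141.7° gives UE at 62.50° from the x-axis; with |UE| = 13.0, E = (0.9133, 12.48). ∠UEN = 94.0° gives EN at -23.50° from the x-axis; with |EN| = 10.5, N = (10.54, 8.291). ∠END = 72.3° gives ND at -131.2° from the x-axis; with |ND| = 11.7, D = (2.836, -0.5126). The perpendicularity gives DM at right angles to ND, so DM runs at 138.8°; with |DM| = 13.5, M = (-7.322, 8.380). Then |UM| = |M − U| = 7.761.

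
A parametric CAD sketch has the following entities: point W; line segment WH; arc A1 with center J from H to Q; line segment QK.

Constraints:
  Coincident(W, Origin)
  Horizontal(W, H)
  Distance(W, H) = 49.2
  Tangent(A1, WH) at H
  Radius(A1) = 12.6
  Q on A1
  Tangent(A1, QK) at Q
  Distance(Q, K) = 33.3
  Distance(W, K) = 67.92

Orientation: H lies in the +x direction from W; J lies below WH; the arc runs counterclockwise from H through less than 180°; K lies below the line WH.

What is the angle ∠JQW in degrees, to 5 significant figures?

137.37°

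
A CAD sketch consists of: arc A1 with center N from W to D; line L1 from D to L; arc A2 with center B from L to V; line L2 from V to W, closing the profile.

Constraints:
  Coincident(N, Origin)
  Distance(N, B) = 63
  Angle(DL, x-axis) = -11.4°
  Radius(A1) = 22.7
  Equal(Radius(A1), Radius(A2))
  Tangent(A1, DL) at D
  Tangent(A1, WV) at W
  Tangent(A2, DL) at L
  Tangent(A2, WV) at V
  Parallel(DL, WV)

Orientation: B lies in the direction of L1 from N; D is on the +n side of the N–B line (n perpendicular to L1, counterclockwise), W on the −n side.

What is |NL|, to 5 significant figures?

66.965

The slot axis is L1's direction at -11.4°, so u = (cos -11.4°, sin -11.4°) = (0.98027, -0.19766) and n = (−sin -11.4°, cos -11.4°) = (0.19766, 0.98027). N is at the origin and B lies 63.0 along u from N, so B = 63.0·u = (61.757, -12.452). Tangency of A1 to both parallel lines with radius 22.7 puts D and W at N ± 22.7·n: D = (4.4868, 22.252), W = (-4.4868, -22.252). Equal radii place L and V the same way about B: L = B + 22.7·n = (66.244, 9.7997), V = B − 22.7·n = (57.270, -34.705). Then |NL| = |L − N| = 66.965.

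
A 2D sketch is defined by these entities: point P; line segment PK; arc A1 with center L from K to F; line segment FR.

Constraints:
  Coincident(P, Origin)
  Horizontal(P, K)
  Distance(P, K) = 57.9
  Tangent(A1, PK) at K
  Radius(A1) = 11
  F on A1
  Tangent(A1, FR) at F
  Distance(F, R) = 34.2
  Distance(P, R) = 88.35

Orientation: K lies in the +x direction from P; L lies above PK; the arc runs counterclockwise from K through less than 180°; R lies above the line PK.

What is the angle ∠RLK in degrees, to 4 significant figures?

144.8°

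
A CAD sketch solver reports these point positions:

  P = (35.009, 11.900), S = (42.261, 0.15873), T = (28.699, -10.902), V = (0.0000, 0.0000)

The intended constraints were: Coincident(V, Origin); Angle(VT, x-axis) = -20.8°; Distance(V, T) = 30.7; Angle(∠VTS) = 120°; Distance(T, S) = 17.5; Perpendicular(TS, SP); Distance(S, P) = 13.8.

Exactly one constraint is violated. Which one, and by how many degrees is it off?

Perpendicular(TS, SP) — off by 7.50°.

V = (0.00, 0.00) ✓; VT at -20.80° ✓; |VT| = 30.70 ✓; ∠VTS = 120.0° ✓; |TS| = 17.50 ✓; ∠(TS, SP) = 82.50° ✗; |SP| = 13.80 ✓.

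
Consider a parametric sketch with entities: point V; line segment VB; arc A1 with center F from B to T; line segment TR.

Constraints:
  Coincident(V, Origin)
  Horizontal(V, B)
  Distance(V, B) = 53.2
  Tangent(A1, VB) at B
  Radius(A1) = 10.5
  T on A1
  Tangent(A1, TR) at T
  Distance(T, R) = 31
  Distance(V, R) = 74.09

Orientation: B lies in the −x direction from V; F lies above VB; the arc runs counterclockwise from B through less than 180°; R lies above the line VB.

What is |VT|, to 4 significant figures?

47.14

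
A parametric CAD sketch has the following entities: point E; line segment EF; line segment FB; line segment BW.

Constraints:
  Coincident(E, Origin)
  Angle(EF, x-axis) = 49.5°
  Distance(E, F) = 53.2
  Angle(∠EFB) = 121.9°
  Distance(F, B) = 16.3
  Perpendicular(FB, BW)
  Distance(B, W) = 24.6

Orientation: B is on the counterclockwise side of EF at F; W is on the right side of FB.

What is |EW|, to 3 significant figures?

82.7

E is at the origin; EF runs at 49.5° with length 53.2, so F = 53.2·(cos 49.5°, sin 49.5°) = (34.6, 40.5). ∠EFB = 121.9°, so FB runs at 49.5° + (180° − 121.9°) = 108° from the x-axis; with |FB| = 16.3, B = F + 16.3·(cos 108°, sin 108°) = (29.6, 56.0). FB ⟂ BW; with |BW| = 24.6 on the right of FB, W = B + 24.6·(0.953, 0.302) = (53.1, 63.4). Then |EW| = |W − E| = 82.7.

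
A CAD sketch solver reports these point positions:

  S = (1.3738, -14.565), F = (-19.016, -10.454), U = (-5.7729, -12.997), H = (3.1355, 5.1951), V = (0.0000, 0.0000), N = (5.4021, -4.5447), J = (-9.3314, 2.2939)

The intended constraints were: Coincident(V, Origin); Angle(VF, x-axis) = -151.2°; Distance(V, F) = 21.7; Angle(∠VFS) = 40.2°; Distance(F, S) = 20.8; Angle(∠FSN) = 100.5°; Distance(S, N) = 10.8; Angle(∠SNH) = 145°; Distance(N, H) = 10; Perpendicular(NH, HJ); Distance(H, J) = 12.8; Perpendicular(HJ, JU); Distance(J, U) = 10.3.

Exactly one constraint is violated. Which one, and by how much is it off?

Distance(J, U) = 10.3 — off by 5.40.

V = (0.00, 0.00) ✓; VF at -151.2° ✓; |VF| = 21.70 ✓; ∠VFS = 40.20° ✓; |FS| = 20.80 ✓; ∠FSN = 100.5° ✓; |SN| = 10.80 ✓; ∠SNH = 145.0° ✓; |NH| = 10.00 ✓; ∠(NH, HJ) = 90.00° ✓; |HJ| = 12.80 ✓; ∠(HJ, JU) = 90.00° ✓; |JU| = 15.70 ✗.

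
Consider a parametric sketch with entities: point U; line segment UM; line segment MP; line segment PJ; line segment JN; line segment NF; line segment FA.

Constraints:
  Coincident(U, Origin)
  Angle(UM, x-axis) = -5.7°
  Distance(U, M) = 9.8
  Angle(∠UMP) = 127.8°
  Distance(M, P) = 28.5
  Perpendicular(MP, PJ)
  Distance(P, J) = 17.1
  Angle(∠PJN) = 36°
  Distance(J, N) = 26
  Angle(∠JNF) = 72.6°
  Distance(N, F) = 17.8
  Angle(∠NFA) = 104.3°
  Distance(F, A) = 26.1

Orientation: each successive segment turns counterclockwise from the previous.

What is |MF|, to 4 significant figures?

31.59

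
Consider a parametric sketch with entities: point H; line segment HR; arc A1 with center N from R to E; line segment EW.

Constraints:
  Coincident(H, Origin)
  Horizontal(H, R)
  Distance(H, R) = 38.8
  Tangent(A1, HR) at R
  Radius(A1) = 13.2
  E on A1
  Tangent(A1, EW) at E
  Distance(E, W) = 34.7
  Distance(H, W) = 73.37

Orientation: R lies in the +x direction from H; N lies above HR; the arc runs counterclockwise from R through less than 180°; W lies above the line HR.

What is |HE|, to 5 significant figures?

52.918

H is at the origin; H and R share the same y with |HR| = 38.8 and R on the +x side, so R = (38.800, 0.0000). Since A1 is tangent to HR there, NR ⟂ HR, so N = R + (0, 13.2) = (38.800, 13.200). Since NE ⟂ EW (tangency), |NW| = √(13.2² + 34.7²) = 37.126 regardless of where E sits on A1. So W lies on both circle(H, 73.37) and circle(N, 37.126); the above-HR intersection is W = (57.941, 45.011). E is the foot of the tangent from W: E = (51.791, 10.861).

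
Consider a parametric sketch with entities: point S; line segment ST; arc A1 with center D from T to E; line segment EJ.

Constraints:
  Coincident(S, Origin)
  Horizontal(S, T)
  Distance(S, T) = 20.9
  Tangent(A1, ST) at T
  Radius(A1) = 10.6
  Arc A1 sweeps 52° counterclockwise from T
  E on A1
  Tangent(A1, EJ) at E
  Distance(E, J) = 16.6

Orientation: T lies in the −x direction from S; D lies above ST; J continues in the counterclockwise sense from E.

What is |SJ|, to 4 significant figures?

17.31

S is at the origin; S and T share the same y with |ST| = 20.9 and T on the −x side, so T = (-20.90, 0.000). The tangent condition forces DT to be normal to ST, so D = T + (0, 10.6) = (-20.90, 10.60). On A1, T sits at bearing -90° from D; a 52° counterclockwise sweep puts E at bearing -38°, so E = D + 10.6·(cos -38°, sin -38°) = (-12.55, 4.074). A1 meets EJ tangentially, so DE is at right angles to EJ, so EJ runs along (−sin -38°, cos -38°); with |EJ| = 16.6, J = (-2.327, 17.15). Then |SJ| = |J − S| = 17.31.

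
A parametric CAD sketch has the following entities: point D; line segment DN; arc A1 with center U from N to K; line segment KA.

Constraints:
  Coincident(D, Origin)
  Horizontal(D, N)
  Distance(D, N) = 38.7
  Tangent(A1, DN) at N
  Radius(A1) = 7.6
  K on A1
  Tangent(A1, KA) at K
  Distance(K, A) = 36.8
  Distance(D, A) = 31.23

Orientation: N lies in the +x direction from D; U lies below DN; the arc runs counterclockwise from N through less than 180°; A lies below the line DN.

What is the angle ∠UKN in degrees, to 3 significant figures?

65.8°

D is at the origin; D and N share the same y with |DN| = 38.7 and N on the +x side, so N = (38.7, 0.00). The tangent condition forces UN to be normal to DN, so U = N + (0, -7.6) = (38.7, -7.60). Since UK ⟂ KA (tangency), |UA| = √(7.6² + 36.8²) = 37.6 regardless of where K sits on A1. So A lies on both circle(D, 31.23) and circle(U, 37.6); the below-DN intersection is A = (8.56, -30.0). K is the foot of the tangent from A: K = (33.0, -2.55).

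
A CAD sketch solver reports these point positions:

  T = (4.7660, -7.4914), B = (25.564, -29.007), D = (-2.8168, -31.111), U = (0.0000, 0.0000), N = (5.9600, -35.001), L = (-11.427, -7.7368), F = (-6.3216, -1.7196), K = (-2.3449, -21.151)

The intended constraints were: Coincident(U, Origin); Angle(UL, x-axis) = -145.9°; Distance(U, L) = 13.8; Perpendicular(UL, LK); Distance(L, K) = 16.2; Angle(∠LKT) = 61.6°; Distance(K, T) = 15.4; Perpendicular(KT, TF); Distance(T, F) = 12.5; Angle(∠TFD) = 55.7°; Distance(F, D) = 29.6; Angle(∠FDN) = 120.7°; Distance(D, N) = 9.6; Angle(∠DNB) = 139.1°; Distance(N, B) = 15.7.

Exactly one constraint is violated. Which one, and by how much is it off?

Distance(N, B) = 15.7 — off by 4.80.

U = (0.00, 0.00) ✓; UL at -145.9° ✓; |UL| = 13.80 ✓; ∠(UL, LK) = 90.00° ✓; |LK| = 16.20 ✓; ∠LKT = 61.60° ✓; |KT| = 15.40 ✓; ∠(KT, TF) = 90.00° ✓; |TF| = 12.50 ✓; ∠TFD = 55.70° ✓; |FD| = 29.60 ✓; ∠FDN = 120.7° ✓; |DN| = 9.600 ✓; ∠DNB = 139.1° ✓; |NB| = 20.50 ✗.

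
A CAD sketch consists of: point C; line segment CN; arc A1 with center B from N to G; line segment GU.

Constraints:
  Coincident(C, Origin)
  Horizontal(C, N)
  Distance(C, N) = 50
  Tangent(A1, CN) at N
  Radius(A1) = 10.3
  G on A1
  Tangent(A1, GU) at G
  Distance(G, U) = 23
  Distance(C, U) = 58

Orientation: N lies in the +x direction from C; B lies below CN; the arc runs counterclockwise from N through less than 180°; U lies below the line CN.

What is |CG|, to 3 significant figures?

42.1

C is at the origin; C and N share the same y with |CN| = 50.0 and N on the +x side, so N = (50.0, 0.00). Since A1 is tangent to CN there, BN ⟂ CN, so B = N + (0, -10.3) = (50.0, -10.3). Since BG ⟂ GU (tangency), |BU| = √(10.3² + 23.0²) = 25.2 regardless of where G sits on A1. So U lies on both circle(C, 58.0) and circle(B, 25.2); the below-CN intersection is U = (46.1, -35.2). G is the foot of the tangent from U: G = (40.1, -13.0).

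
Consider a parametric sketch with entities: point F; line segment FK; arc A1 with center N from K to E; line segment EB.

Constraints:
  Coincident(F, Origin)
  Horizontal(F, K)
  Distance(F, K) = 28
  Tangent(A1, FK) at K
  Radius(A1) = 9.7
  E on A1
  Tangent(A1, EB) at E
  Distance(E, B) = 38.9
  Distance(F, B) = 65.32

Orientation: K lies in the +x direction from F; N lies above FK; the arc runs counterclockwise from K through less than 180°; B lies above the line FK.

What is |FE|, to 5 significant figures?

38.021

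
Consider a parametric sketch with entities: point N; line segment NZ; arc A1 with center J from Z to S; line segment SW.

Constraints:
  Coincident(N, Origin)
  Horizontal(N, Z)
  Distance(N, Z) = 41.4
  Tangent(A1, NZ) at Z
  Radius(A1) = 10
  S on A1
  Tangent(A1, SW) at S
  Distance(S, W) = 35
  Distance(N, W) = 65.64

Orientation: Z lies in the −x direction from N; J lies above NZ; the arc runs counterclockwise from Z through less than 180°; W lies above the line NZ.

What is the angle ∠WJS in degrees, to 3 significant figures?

74.1°

Checks: |JS| = 10.00 ✓; ∠(JS, SW) = 90.00° ✓; |SW| = 35.00 ✓; |NW| = 65.64 ✓.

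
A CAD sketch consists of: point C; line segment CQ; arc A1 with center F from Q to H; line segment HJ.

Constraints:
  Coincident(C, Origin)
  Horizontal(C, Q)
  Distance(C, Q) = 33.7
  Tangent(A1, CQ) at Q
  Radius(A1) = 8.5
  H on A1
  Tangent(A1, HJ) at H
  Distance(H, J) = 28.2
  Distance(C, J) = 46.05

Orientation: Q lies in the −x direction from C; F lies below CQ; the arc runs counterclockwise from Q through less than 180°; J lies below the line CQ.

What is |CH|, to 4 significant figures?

43.01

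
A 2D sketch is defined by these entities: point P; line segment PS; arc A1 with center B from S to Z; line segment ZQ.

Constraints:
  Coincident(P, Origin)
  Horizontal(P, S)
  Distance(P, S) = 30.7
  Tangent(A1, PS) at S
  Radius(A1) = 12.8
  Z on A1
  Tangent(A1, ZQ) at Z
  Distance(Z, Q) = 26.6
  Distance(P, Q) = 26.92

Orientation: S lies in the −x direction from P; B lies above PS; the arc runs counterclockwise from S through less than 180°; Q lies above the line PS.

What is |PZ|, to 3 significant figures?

21.1

Checks: |BZ| = 12.80 ✓; ∠(BZ, ZQ) = 90.00° ✓; |ZQ| = 26.60 ✓; |PQ| = 26.92 ✓.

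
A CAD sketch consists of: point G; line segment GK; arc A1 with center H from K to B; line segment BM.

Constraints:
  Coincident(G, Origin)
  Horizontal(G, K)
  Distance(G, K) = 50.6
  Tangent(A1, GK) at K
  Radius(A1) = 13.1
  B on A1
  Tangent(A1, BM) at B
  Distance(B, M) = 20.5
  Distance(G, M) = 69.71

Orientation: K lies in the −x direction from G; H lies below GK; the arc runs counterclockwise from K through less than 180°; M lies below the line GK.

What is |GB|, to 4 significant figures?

65.34

G is at the origin; G and K share the same y with |GK| = 50.6 and K on the −x side, so K = (-50.60, 0.000). Since A1 is tangent to GK there, HK ⟂ GK, so H = K + (0, -13.1) = (-50.60, -13.10). Since HB ⟂ BM (tangency), |HM| = √(13.1² + 20.5²) = 24.33 regardless of where B sits on A1. So M lies on both circle(G, 69.71) and circle(H, 24.33); the below-GK intersection is M = (-59.96, -35.56). B is the foot of the tangent from M: B = (-63.50, -15.36).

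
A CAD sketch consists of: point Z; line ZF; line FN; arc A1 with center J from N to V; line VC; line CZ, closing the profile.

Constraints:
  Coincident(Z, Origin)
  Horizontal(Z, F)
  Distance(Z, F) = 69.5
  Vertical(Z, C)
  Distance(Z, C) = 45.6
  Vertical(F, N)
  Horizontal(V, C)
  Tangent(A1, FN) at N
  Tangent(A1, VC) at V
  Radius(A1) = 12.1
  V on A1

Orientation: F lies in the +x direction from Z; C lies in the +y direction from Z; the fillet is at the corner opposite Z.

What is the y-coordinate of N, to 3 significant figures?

33.5

Z is at the origin; Z and F share the same y with |ZF| = 69.5 and F on the +x side, so F = (69.5, 0.00). Z and C share the same x with |ZC| = 45.6 and C on the +y side, so C = (0.00, 45.6). The virtual corner opposite Z is at (69.5, 45.6). Since A1 is tangent to FN there, JN ⟂ FN and the tangent condition forces JV to be normal to VC, with radius 12.1, so the center J sits 12.1 in from both sides at J = (57.4, 33.5). That places the tangent points at N = (69.5, 33.5) on FN and V = (57.4, 45.6) on VC. So N.y = 33.5.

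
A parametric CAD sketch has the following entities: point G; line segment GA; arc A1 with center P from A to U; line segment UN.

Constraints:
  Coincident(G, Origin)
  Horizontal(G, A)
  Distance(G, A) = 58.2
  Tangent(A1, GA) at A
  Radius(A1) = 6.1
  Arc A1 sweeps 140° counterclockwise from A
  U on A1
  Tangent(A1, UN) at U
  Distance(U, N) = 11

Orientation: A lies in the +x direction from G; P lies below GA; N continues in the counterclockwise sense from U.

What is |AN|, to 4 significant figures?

18.40

On A1, A sits at bearing 90° from P; a 140° counterclockwise sweep puts U at bearing 230°, so U = P + 6.1·(cos 230°, sin 230°) = (54.28, -10.77). A1 meets UN tangentially, so PU is at right angles to UN, so UN runs along (−sin 230°, cos 230°); with |UN| = 11.0, N = (62.71, -17.84). Then |AN| = |N − A| = 18.40.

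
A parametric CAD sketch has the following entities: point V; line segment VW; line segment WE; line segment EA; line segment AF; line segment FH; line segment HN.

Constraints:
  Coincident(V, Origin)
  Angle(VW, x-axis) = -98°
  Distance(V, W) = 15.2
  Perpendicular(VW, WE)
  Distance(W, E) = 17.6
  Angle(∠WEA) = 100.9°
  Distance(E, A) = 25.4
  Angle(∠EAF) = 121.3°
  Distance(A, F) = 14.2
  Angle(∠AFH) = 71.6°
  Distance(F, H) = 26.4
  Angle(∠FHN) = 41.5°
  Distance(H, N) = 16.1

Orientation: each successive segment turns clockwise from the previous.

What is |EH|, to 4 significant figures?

19.35

∠EAF = 121.3° gives AF at 34.20° from the x-axis; with |AF| = 14.2, F = (-9.085, 20.75). ∠AFH = 71.6° gives FH at -74.20° from the x-axis; with |FH| = 26.4, H = (-1.896, -4.656). Then |EH| = |H − E| = 19.35.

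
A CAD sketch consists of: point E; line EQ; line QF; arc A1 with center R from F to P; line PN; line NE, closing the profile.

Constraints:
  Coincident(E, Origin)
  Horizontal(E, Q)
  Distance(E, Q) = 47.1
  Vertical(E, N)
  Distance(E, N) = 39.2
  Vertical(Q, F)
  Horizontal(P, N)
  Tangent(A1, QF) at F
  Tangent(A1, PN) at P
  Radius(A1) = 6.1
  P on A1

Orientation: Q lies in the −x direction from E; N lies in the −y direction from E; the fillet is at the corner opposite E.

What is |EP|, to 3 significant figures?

56.7

E is at the origin; EQ is horizontal with |EQ| = 47.1 and Q on the −x side, so Q = (-47.1, 0.00). E and N share the same x with |EN| = 39.2 and N on the −y side, so N = (0.00, -39.2). The virtual corner opposite E is at (-47.1, -39.2). Tangency of A1 to QF means the radius RF is perpendicular to QF and tangency of A1 to PN means the radius RP is perpendicular to PN, with radius 6.1, so the center R sits 6.1 in from both sides at R = (-41.0, -33.1). That places the tangent points at F = (-47.1, -33.1) on QF and P = (-41.0, -39.2) on PN. Then |EP| = |P − E| = 56.7.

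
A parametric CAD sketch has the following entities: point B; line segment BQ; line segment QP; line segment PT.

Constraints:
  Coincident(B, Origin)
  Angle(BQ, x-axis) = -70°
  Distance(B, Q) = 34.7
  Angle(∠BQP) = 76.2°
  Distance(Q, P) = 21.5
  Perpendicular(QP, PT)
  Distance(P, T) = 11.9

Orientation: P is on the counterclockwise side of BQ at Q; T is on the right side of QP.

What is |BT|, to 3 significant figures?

47.5

∠BQP = 76.2°, so QP runs at -70.0° + (180° − 76.2°) = 33.8° from the x-axis; with |QP| = 21.5, P = Q + 21.5·(cos 33.8°, sin 33.8°) = (29.7, -20.6). The perpendicularity gives PT at right angles to QP; with |PT| = 11.9 on the right of QP, T = P + 11.9·(0.556, -0.831) = (36.4, -30.5). Then |BT| = |T − B| = 47.5.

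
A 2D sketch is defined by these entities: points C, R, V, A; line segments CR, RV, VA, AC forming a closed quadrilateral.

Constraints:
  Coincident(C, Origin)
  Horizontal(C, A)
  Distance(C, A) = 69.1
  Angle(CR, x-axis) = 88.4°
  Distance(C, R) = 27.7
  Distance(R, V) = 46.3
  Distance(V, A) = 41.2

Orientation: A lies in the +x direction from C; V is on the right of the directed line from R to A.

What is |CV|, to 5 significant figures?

30.305

C is at the origin; C and A share the same y with |CA| = 69.1 and A in +x, so A = (69.1, 0). CR runs at 88.4° with |CR| = 27.7, so R = (0.77343, 27.689). V is determined by |RV| = 46.3 and |VA| = 41.2 together: it lies at the intersection of circle(R, 46.3) and circle(A, 41.2). With |RA| = 73.724, the foot of the radical line on RA is 39.888 from R and the perpendicular offset is √(46.3² − 39.888²) = 23.507. Taking the right-of-RA solution: V = (28.913, -9.0786).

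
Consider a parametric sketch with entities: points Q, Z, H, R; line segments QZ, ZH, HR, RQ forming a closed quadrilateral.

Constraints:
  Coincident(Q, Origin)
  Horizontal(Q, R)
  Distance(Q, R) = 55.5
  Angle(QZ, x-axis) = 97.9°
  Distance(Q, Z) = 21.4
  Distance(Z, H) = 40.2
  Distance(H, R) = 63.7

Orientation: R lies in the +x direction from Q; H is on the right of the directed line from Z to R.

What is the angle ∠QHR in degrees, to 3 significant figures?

57.0°

Q is at the origin; Q and R share the same y with |QR| = 55.5 and R in +x, so R = (55.5, 0). QZ runs at 97.9° with |QZ| = 21.4, so Z = (-2.94, 21.2). H is determined by |ZH| = 40.2 and |HR| = 63.7 together: it lies at the intersection of circle(Z, 40.2) and circle(R, 63.7). With |ZR| = 62.2, the foot of the radical line on ZR is 11.4 from Z and the perpendicular offset is √(40.2² − 11.4²) = 38.5. Taking the right-of-ZR solution: H = (-5.32, -18.9).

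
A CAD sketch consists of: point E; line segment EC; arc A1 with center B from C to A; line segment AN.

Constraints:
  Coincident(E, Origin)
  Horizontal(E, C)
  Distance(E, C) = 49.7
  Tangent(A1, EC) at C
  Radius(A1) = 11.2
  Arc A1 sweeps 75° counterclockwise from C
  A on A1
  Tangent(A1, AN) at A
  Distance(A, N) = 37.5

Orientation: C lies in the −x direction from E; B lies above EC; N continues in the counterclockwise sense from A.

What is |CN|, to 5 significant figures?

49.026

E is at the origin; EC is horizontal with |EC| = 49.7 and C on the −x side, so C = (-49.700, 0.0000). The tangent condition forces BC to be normal to EC, so B = C + (0, 11.2) = (-49.700, 11.200). On A1, C sits at bearing -90° from B; a 75° counterclockwise sweep puts A at bearing -15°, so A = B + 11.2·(cos -15°, sin -15°) = (-38.882, 8.3012). The tangent condition forces BA to be normal to AN, so AN runs along (−sin -15°, cos -15°); with |AN| = 37.5, N = (-29.176, 44.523). Then |CN| = |N − C| = 49.026.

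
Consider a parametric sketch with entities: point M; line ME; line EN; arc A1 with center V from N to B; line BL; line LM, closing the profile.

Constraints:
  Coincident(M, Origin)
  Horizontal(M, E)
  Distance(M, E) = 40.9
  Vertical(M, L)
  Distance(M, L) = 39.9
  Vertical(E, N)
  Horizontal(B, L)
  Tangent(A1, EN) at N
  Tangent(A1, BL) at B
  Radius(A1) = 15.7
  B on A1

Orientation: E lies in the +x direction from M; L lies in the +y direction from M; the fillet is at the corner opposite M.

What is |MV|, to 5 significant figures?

34.938

M is at the origin; M and E share the same y with |ME| = 40.9 and E on the +x side, so E = (40.900, 0.0000). M and L share the same x with |ML| = 39.9 and L on the +y side, so L = (0.0000, 39.900). The virtual corner opposite M is at (40.900, 39.900). The tangent condition forces VN to be normal to EN and tangency of A1 to BL means the radius VB is perpendicular to BL, with radius 15.7, so the center V sits 15.7 in from both sides at V = (25.200, 24.200). Then |MV| = |V − M| = 34.938.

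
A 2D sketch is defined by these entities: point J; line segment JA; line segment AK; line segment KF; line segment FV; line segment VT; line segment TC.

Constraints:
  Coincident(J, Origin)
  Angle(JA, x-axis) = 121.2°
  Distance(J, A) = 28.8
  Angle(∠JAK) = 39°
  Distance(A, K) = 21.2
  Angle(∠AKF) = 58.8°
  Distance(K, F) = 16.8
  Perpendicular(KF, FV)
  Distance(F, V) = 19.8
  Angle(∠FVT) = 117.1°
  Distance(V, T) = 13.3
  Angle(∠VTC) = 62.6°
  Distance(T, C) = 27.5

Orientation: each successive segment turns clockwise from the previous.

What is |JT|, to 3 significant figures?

37.6

KF ⟂ FV, so FV runs at 129°; with |FV| = 19.8, V = (-20.5, 22.3). ∠FVT = 117.1° gives VT at 66.1° from the x-axis; with |VT| = 13.3, T = (-15.1, 34.4). Then |JT| = |T − J| = 37.6.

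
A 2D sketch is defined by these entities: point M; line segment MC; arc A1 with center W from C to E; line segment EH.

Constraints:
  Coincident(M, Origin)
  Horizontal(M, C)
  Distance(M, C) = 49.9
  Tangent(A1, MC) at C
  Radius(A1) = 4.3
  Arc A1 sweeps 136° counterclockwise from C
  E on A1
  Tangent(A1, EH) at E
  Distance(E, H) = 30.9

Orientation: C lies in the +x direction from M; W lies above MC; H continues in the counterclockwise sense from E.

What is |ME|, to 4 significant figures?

53.40

The tangent condition forces WC to be normal to MC, so W = C + (0, 4.3) = (49.90, 4.300). On A1, C sits at bearing -90° from W; a 136° counterclockwise sweep puts E at bearing 46°, so E = W + 4.3·(cos 46°, sin 46°) = (52.89, 7.393). Then |ME| = |E − M| = 53.40.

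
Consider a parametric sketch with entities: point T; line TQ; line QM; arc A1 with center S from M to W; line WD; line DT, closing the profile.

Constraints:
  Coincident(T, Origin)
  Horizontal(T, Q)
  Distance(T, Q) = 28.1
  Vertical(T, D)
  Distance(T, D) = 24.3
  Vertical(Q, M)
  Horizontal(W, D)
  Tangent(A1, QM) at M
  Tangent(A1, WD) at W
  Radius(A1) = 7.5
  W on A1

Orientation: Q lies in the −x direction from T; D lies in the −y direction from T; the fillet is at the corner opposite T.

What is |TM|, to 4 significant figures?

32.74

The virtual corner opposite T is at (-28.10, -24.30). The tangent condition forces SM to be normal to QM and the tangent condition forces SW to be normal to WD, with radius 7.5, so the center S sits 7.5 in from both sides at S = (-20.60, -16.80). That places the tangent points at M = (-28.10, -16.80) on QM and W = (-20.60, -24.30) on WD. Then |TM| = |M − T| = 32.74.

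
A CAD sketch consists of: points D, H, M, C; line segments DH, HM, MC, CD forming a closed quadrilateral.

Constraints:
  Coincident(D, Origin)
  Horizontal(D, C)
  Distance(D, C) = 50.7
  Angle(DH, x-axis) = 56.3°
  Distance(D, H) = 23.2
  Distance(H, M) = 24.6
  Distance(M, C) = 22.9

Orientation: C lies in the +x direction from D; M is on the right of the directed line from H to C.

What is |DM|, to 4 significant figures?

27.80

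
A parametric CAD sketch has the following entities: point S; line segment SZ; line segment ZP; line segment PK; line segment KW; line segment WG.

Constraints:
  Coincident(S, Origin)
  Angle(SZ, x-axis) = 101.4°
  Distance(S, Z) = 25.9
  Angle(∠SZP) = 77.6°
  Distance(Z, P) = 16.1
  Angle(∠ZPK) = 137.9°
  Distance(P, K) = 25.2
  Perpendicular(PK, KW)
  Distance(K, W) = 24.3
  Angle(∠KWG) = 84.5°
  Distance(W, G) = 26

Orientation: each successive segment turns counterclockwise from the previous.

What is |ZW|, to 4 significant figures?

39.53

S is at the origin; SZ runs at 101.4° with length 25.9, so Z = (-5.119, 25.39). ∠SZP = 77.6° gives ZP at -156.2° from the x-axis; with |ZP| = 16.1, P = (-19.85, 18.89). ∠ZPK = 137.9° gives PK at -114.1° from the x-axis; with |PK| = 25.2, K = (-30.14, -4.111). PK ⟂ KW, so KW runs at -24.10°; with |KW| = 24.3, W = (-7.958, -14.03). Then |ZW| = |W − Z| = 39.53.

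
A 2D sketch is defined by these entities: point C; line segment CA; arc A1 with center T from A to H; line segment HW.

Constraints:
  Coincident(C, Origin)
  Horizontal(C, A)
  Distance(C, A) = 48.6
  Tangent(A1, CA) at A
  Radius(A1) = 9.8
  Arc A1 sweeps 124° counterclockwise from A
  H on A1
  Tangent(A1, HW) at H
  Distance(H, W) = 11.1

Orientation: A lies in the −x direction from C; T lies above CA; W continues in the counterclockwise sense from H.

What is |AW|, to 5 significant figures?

24.557

On A1, A sits at bearing -90° from T; a 124° counterclockwise sweep puts H at bearing 34°, so H = T + 9.8·(cos 34°, sin 34°) = (-40.475, 15.280). Tangency of A1 to HW means the radius TH is perpendicular to HW, so HW runs along (−sin 34°, cos 34°); with |HW| = 11.1, W = (-46.682, 24.482). Then |AW| = |W − A| = 24.557.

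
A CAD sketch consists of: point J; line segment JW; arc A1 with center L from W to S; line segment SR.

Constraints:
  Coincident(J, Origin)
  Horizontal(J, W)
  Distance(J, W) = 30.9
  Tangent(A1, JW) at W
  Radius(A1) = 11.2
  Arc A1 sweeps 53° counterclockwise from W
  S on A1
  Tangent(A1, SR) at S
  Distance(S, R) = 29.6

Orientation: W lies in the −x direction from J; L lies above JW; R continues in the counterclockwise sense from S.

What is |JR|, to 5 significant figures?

28.403

On A1, W sits at bearing -90° from L; a 53° counterclockwise sweep puts S at bearing -37°, so S = L + 11.2·(cos -37°, sin -37°) = (-21.955, 4.4597). Tangency of A1 to SR means the radius LS is perpendicular to SR, so SR runs along (−sin -37°, cos -37°); with |SR| = 29.6, R = (-4.1416, 28.099). Then |JR| = |R − J| = 28.403.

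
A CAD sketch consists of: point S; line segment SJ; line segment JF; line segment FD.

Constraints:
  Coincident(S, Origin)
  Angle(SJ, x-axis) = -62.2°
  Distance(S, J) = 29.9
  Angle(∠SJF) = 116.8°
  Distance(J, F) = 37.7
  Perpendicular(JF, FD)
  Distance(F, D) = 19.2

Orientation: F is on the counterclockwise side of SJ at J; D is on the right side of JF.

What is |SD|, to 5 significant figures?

68.741

S is at the origin; SJ runs at -62.2° with length 29.9, so J = 29.9·(cos -62.2°, sin -62.2°) = (13.945, -26.449). ∠SJF = 116.8°, so JF runs at -62.2° + (180° − 116.8°) = 1.0000° from the x-axis; with |JF| = 37.7, F = J + 37.7·(cos 1.0000°, sin 1.0000°) = (51.639, -25.791). The perpendicularity gives FD at right angles to JF; with |FD| = 19.2 on the right of JF, D = F + 19.2·(0.017452, -0.99985) = (51.974, -44.988). Then |SD| = |D − S| = 68.741.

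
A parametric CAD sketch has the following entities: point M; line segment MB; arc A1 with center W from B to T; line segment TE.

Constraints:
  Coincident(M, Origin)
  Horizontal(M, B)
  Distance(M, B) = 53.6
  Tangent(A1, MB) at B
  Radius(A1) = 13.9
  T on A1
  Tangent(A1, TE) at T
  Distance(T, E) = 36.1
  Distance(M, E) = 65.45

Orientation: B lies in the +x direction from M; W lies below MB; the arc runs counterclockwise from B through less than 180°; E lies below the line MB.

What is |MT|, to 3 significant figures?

42.3

Checks: ∠(WB, BM) = 90.00° ✓; |WT| = 13.90 ✓; ∠(WT, TE) = 90.00° ✓; |TE| = 36.10 ✓; |ME| = 65.45 ✓.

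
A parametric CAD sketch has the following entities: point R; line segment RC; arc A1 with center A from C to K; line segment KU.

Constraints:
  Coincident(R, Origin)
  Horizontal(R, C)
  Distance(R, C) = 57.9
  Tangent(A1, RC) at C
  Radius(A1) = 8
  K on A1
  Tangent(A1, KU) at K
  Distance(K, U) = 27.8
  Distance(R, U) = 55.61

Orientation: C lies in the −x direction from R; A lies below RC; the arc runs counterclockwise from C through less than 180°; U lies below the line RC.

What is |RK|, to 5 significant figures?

65.083

R is at the origin; R and C share the same y with |RC| = 57.9 and C on the −x side, so C = (-57.900, 0.0000). A1 meets RC tangentially, so AC is at right angles to RC, so A = C + (0, -8) = (-57.900, -8.0000). Since AK ⟂ KU (tangency), |AU| = √(8.0² + 27.8²) = 28.928 regardless of where K sits on A1. So U lies on both circle(R, 55.61) and circle(A, 28.928); the below-RC intersection is U = (-44.345, -33.556). K is the foot of the tangent from U: K = (-63.655, -13.557).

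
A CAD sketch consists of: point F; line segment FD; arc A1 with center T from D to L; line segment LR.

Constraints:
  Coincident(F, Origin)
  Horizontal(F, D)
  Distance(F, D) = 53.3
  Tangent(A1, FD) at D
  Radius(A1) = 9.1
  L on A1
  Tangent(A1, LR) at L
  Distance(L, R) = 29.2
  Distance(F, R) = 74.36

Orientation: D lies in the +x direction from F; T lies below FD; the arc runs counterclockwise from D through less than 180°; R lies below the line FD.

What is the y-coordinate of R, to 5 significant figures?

-37.722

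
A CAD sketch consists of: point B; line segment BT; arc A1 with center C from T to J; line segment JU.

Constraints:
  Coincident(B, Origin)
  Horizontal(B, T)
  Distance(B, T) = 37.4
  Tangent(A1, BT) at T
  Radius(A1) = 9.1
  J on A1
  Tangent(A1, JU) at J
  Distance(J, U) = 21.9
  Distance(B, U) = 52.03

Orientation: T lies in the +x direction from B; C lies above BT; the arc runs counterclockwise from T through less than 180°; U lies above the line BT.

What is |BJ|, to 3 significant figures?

47.6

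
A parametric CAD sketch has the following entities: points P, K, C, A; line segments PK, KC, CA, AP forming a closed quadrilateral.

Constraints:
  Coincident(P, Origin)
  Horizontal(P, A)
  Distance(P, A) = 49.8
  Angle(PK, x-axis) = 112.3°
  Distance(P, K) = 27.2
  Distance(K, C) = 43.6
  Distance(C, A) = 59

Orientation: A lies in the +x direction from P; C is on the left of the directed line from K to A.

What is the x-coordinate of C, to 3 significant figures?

23.4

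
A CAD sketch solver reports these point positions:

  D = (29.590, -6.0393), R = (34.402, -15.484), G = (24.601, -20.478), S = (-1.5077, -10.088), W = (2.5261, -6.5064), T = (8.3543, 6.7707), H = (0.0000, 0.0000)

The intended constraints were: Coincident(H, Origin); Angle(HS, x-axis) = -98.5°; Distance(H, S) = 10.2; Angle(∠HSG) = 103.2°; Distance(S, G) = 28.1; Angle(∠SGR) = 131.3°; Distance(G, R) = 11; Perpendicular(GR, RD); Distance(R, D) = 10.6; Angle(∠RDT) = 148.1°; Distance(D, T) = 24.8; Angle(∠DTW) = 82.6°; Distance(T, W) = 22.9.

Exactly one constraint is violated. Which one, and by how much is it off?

Distance(T, W) = 22.9 — off by 8.40.

H = (0.00, 0.00) ✓; HS at -98.50° ✓; |HS| = 10.20 ✓; ∠HSG = 103.2° ✓; |SG| = 28.10 ✓; ∠SGR = 131.3° ✓; |GR| = 11.00 ✓; ∠(GR, RD) = 90.00° ✓; |RD| = 10.60 ✓; ∠RDT = 148.1° ✓; |DT| = 24.80 ✓; ∠DTW = 82.60° ✓; |TW| = 14.50 ✗.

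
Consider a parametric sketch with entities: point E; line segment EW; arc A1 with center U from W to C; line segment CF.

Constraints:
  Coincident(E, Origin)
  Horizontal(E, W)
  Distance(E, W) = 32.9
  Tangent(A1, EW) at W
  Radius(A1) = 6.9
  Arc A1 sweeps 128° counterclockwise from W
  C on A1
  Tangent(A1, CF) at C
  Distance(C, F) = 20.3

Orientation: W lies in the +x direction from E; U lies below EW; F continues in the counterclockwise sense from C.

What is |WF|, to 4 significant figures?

28.05

E is at the origin; E and W share the same y with |EW| = 32.9 and W on the +x side, so W = (32.90, 0.000). Tangency of A1 to EW means the radius UW is perpendicular to EW, so U = W + (0, -6.9) = (32.90, -6.900). On A1, W sits at bearing 90° from U; a 128° counterclockwise sweep puts C at bearing 218°, so C = U + 6.9·(cos 218°, sin 218°) = (27.46, -11.15). Tangency of A1 to CF means the radius UC is perpendicular to CF, so CF runs along (−sin 218°, cos 218°); with |CF| = 20.3, F = (39.96, -27.14). Then |WF| = |F − W| = 28.05.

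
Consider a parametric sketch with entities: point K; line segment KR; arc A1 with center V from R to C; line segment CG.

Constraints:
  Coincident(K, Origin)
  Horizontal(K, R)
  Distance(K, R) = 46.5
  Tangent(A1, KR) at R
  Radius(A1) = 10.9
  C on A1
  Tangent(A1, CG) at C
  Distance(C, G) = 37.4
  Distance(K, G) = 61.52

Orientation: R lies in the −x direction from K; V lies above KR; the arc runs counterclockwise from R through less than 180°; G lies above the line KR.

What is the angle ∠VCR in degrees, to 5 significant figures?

43.579°

K is at the origin; KR is horizontal with |KR| = 46.5 and R on the −x side, so R = (-46.500, 0.0000). Since A1 is tangent to KR there, VR ⟂ KR, so V = R + (0, 10.9) = (-46.500, 10.900). Since VC ⟂ CG (tangency), |VG| = √(10.9² + 37.4²) = 38.956 regardless of where C sits on A1. So G lies on both circle(K, 61.52) and circle(V, 38.956); the above-KR intersection is G = (-37.468, 48.794). C is the foot of the tangent from G: C = (-35.613, 11.440).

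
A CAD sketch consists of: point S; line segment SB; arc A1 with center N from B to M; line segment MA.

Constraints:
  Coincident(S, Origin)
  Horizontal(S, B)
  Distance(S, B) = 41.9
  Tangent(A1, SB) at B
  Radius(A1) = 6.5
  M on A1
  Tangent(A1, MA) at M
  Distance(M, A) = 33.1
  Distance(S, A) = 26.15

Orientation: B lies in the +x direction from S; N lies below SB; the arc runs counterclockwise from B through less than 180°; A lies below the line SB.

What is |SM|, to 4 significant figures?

37.72

Checks: ∠(NB, BS) = 90.00° ✓; |NB| = 6.500 ✓; |NM| = 6.500 ✓; ∠(NM, MA) = 90.00° ✓; |MA| = 33.10 ✓; |SA| = 26.15 ✓.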